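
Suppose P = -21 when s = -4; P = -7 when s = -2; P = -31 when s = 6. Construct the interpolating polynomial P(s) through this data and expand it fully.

P(s) = -s^2 + s - 1

Newton's divided differences:
P[-4,-2] = (-7 - (-21)) / (-2 - (-4)) = 7
P[-2,6] = (-31 - (-7)) / (6 - (-2)) = -3
P[-4,-2,6] = (-3 - 7) / (6 - (-4)) = -1
P(s) = -21 + 7·(s + 4) + (-1)·(s + 4)(s + 2)
Expanding: P(s) = -s^2 + s - 1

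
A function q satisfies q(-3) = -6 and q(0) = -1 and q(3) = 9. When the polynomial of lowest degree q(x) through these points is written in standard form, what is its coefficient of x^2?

The leading coefficient equals the top divided difference q[-3,0,3].
q[-3,0] = (-1 - (-6)) / (0 - (-3)) = 5/3
q[0,3] = (9 - (-1)) / (3 - 0) = 10/3
q[-3,0,3] = (10/3 - 5/3) / (3 - (-3)) = 5/18

5/18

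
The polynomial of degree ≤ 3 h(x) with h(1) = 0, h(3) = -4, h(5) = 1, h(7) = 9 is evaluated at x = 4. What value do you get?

Evaluate each Lagrange basis at x = 4:
L_0(4) = (1)·(-1)·(-3)/[(-2)·(-4)·(-6)] = -1/16
L_1(4) = (3)·(-1)·(-3)/[(2)·(-2)·(-4)] = 9/16
L_2(4) = (3)·(1)·(-3)/[(4)·(2)·(-2)] = 9/16
L_3(4) = (3)·(1)·(-1)/[(6)·(4)·(2)] = -1/16
Sum: 0 + (-4)·(9/16) + 1·(9/16) + 9·(-1/16) = -9/4

-9/4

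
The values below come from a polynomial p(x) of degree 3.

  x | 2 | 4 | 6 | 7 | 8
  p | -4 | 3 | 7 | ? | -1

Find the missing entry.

81/16

The 4 known values determine p uniquely (degree ≤ 3).
Evaluate each Lagrange basis at x = 7:
L_0(7) = (3)·(1)·(-1)/[(-2)·(-4)·(-6)] = 1/16
L_1(7) = (5)·(1)·(-1)/[(2)·(-2)·(-4)] = -5/16
L_2(7) = (5)·(3)·(-1)/[(4)·(2)·(-2)] = 15/16
L_3(7) = (5)·(3)·(1)/[(6)·(4)·(2)] = 5/16
Sum: (-4)·(1/16) + 3·(-5/16) + 7·(15/16) + (-1)·(5/16) = 81/16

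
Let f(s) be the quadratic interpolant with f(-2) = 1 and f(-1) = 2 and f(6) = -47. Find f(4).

-23

L_0(4) = (5)·(-2)/[(-1)·(-8)] = -5/4
L_1(4) = (6)·(-2)/[(1)·(-7)] = 12/7
L_2(4) = (6)·(5)/[(8)·(7)] = 15/28
Sum: 1·(-5/4) + 2·(12/7) + (-47)·(15/28) = -23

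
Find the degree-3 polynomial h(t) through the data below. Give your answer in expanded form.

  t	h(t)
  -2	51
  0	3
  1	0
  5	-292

h(t) = -3t^3 + 4t^2 - 4t + 3

L_0(t) = t(t - 1)(t - 5) / [-42] = -(1/42)t^3 + (1/7)t^2 - (5/42)t
L_1(t) = (t + 2)(t - 1)(t - 5) / [10] = (1/10)t^3 - (2/5)t^2 - (7/10)t + 1
L_2(t) = (t + 2)t(t - 5) / [-12] = -(1/12)t^3 + (1/4)t^2 + (5/6)t
L_3(t) = (t + 2)t(t - 1) / [140] = (1/140)t^3 + (1/140)t^2 - (1/70)t
h(t) = 51·L_0 + 3·L_1 + 0·L_2 + (-292)·L_3
  51·L_0(t) = -(17/14)t^3 + (51/7)t^2 - (85/14)t
  3·L_1(t) = (3/10)t^3 - (6/5)t^2 - (21/10)t + 3
  0·L_2(t) = 0
  (-292)·L_3(t) = -(73/35)t^3 - (73/35)t^2 + (146/35)t
Adding term by term: -3t^3 + 4t^2 - 4t + 3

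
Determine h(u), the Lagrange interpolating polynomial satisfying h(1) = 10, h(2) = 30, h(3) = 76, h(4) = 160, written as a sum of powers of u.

Build the Lagrange basis polynomials:
L_0(u) = (u - 2)(u - 3)(u - 4) / [-6] = -(1/6)u^3 + (3/2)u^2 - (13/3)u + 4
L_1(u) = (u - 1)(u - 3)(u - 4) / [2] = (1/2)u^3 - 4u^2 + (19/2)u - 6
L_2(u) = (u - 1)(u - 2)(u - 4) / [-2] = -(1/2)u^3 + (7/2)u^2 - 7u + 4
L_3(u) = (u - 1)(u - 2)(u - 3) / [6] = (1/6)u^3 - u^2 + (11/6)u - 1
h(u) = 10·L_0 + 30·L_1 + 76·L_2 + 160·L_3
  10·L_0(u) = -(5/3)u^3 + 15u^2 - (130/3)u + 40
  30·L_1(u) = 15u^3 - 120u^2 + 285u - 180
  76·L_2(u) = -38u^3 + 266u^2 - 532u + 304
  160·L_3(u) = (80/3)u^3 - 160u^2 + (880/3)u - 160
Adding term by term: 2u^3 + u^2 + 3u + 4

h(u) = 2u^3 + u^2 + 3u + 4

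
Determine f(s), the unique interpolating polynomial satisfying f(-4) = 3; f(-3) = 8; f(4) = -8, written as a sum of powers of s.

L_0(s) = (s + 3)(s - 4) / [8] = (1/8)s^2 - (1/8)s - 3/2
L_1(s) = (s + 4)(s - 4) / [-7] = -(1/7)s^2 + 16/7
L_2(s) = (s + 4)(s + 3) / [56] = (1/56)s^2 + (1/8)s + 3/14
f(s) = 3·L_0 + 8·L_1 + (-8)·L_2
  3·L_0(s) = (3/8)s^2 - (3/8)s - 9/2
  8·L_1(s) = -(8/7)s^2 + 128/7
  (-8)·L_2(s) = -(1/7)s^2 - s - 12/7
Adding term by term: -(51/56)s^2 - (11/8)s + 169/14

f(s) = -(51/56)s^2 - (11/8)s + 169/14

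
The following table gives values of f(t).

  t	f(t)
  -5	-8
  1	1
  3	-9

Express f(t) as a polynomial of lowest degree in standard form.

f(t) = -(13/16)t^2 - (7/4)t + 57/16

Newton's divided differences:
f[-5,1] = (1 - (-8)) / (1 - (-5)) = 3/2
f[1,3] = (-9 - 1) / (3 - 1) = -5
f[-5,1,3] = (-5 - 3/2) / (3 - (-5)) = -13/16
f(t) = -8 + (3/2)·(t + 5) + (-13/16)·(t + 5)(t - 1)
Expanding: f(t) = -(13/16)t^2 - (7/4)t + 57/16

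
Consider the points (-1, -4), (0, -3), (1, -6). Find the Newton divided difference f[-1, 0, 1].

-2

f[-1,0] = (-3 - (-4)) / (0 - (-1)) = 1
f[0,1] = (-6 - (-3)) / (1 - 0) = -3
f[-1,0,1] = (-3 - 1) / (1 - (-1)) = -2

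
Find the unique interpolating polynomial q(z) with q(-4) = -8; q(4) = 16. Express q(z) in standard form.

L_0(z) = (z - 4) / [-8] = -(1/8)z + 1/2
L_1(z) = (z + 4) / [8] = (1/8)z + 1/2
q(z) = (-8)·L_0 + 16·L_1
  (-8)·L_0(z) = z - 4
  16·L_1(z) = 2z + 8
Adding term by term: 3z + 4

q(z) = 3z + 4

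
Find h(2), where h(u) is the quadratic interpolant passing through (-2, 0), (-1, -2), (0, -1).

Using Newton's divided-difference form:
h[-2,-1] = (-2 - 0) / (-1 - (-2)) = -2
h[-1,0] = (-1 - (-2)) / (0 - (-1)) = 1
h[-2,-1,0] = (1 - (-2)) / (0 - (-2)) = 3/2
h(2) = 0 + (-2)·(4) + (3/2)·(4)·(3) = 10

10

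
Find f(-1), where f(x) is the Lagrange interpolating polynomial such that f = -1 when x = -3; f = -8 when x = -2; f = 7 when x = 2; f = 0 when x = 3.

L_0(-1) = (1)·(-3)·(-4)/[(-1)·(-5)·(-6)] = -2/5
L_1(-1) = (2)·(-3)·(-4)/[(1)·(-4)·(-5)] = 6/5
L_2(-1) = (2)·(1)·(-4)/[(5)·(4)·(-1)] = 2/5
L_3(-1) = (2)·(1)·(-3)/[(6)·(5)·(1)] = -1/5
Sum: (-1)·(-2/5) + (-8)·(6/5) + 7·(2/5) + 0 = -32/5

-32/5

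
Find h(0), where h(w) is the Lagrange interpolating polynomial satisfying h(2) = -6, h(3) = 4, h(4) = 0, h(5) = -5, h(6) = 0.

-130

L_0(0) = (-3)·(-4)·(-5)·(-6)/[(-1)·(-2)·(-3)·(-4)] = 15
L_1(0) = (-2)·(-4)·(-5)·(-6)/[(1)·(-1)·(-2)·(-3)] = -40
L_2(0) = (-2)·(-3)·(-5)·(-6)/[(2)·(1)·(-1)·(-2)] = 45
L_3(0) = (-2)·(-3)·(-4)·(-6)/[(3)·(2)·(1)·(-1)] = -24
L_4(0) = (-2)·(-3)·(-4)·(-5)/[(4)·(3)·(2)·(1)] = 5
Sum: (-6)·(15) + 4·(-40) + 0 + (-5)·(-24) + 0 = -130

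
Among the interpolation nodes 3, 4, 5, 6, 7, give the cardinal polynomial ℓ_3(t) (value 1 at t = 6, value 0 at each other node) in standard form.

ℓ_3(t) = -(1/6)t^4 + (19/6)t^3 - (131/6)t^2 + (389/6)t - 70

ℓ_3(t) = (t - 3)(t - 4)(t - 5)(t - 7) / [(3)·(2)·(1)·(-1)]
       = (t^4 - 19t^3 + 131t^2 - 389t + 420) / (-6)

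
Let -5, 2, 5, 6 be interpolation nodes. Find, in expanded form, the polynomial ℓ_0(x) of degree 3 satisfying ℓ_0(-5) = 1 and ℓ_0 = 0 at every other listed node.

ℓ_0(x) = -(1/770)x^3 + (13/770)x^2 - (26/385)x + 6/77

ℓ_0(x) = (x - 2)(x - 5)(x - 6) / [(-7)·(-10)·(-11)]
       = (x^3 - 13x^2 + 52x - 60) / (-770)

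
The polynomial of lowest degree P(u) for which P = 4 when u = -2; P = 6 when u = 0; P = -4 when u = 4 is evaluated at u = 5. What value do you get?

-113/12

Using Newton's divided-difference form:
P[-2,0] = (6 - 4) / (0 - (-2)) = 1
P[0,4] = (-4 - 6) / (4 - 0) = -5/2
P[-2,0,4] = (-5/2 - 1) / (4 - (-2)) = -7/12
P(5) = 4 + 1·(7) + (-7/12)·(7)·(5) = -113/12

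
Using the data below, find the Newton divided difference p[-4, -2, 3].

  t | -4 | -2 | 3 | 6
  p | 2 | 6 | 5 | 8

-11/35

p[-4,-2] = (6 - 2) / (-2 - (-4)) = 2
p[-2,3] = (5 - 6) / (3 - (-2)) = -1/5
p[-4,-2,3] = (-1/5 - 2) / (3 - (-4)) = -11/35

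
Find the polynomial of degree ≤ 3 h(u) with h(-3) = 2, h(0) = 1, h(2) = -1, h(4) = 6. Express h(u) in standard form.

h(u) = (151/840)u^3 + (13/280)u^2 - (761/420)u + 1

L_0(u) = u(u - 2)(u - 4) / [-105] = -(1/105)u^3 + (2/35)u^2 - (8/105)u
L_1(u) = (u + 3)(u - 2)(u - 4) / [24] = (1/24)u^3 - (1/8)u^2 - (5/12)u + 1
L_2(u) = (u + 3)u(u - 4) / [-20] = -(1/20)u^3 + (1/20)u^2 + (3/5)u
L_3(u) = (u + 3)u(u - 2) / [56] = (1/56)u^3 + (1/56)u^2 - (3/28)u
h(u) = 2·L_0 + 1·L_1 + (-1)·L_2 + 6·L_3
  2·L_0(u) = -(2/105)u^3 + (4/35)u^2 - (16/105)u
  1·L_1(u) = (1/24)u^3 - (1/8)u^2 - (5/12)u + 1
  (-1)·L_2(u) = (1/20)u^3 - (1/20)u^2 - (3/5)u
  6·L_3(u) = (3/28)u^3 + (3/28)u^2 - (9/14)u
Adding term by term: (151/840)u^3 + (13/280)u^2 - (761/420)u + 1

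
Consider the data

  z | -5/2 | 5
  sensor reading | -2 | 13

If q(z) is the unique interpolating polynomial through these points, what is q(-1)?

L_0(-1) = (-6)/[(-15/2)] = 4/5
L_1(-1) = (3/2)/[(15/2)] = 1/5
Sum: (-2)·(4/5) + 13·(1/5) = 1

1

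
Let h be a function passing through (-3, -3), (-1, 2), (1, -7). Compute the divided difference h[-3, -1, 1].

-7/4

h[-3,-1] = (2 - (-3)) / (-1 - (-3)) = 5/2
h[-1,1] = (-7 - 2) / (1 - (-1)) = -9/2
h[-3,-1,1] = (-9/2 - 5/2) / (1 - (-3)) = -7/4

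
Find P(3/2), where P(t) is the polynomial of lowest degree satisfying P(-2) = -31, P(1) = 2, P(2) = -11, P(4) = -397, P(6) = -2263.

1/2

Evaluate each Lagrange basis at t = 3/2:
L_0(3/2) = (1/2)·(-1/2)·(-5/2)·(-9/2)/[(-3)·(-4)·(-6)·(-8)] = -5/1024
L_1(3/2) = (7/2)·(-1/2)·(-5/2)·(-9/2)/[(3)·(-1)·(-3)·(-5)] = 7/16
L_2(3/2) = (7/2)·(1/2)·(-5/2)·(-9/2)/[(4)·(1)·(-2)·(-4)] = 315/512
L_3(3/2) = (7/2)·(1/2)·(-1/2)·(-9/2)/[(6)·(3)·(2)·(-2)] = -7/128
L_4(3/2) = (7/2)·(1/2)·(-1/2)·(-5/2)/[(8)·(5)·(4)·(2)] = 7/1024
Sum: (-31)·(-5/1024) + 2·(7/16) + (-11)·(315/512) + (-397)·(-7/128) + (-2263)·(7/1024) = 1/2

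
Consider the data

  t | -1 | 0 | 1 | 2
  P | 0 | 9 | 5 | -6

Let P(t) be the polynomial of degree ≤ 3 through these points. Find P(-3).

-81

L_0(-3) = (-3)·(-4)·(-5)/[(-1)·(-2)·(-3)] = 10
L_1(-3) = (-2)·(-4)·(-5)/[(1)·(-1)·(-2)] = -20
L_2(-3) = (-2)·(-3)·(-5)/[(2)·(1)·(-1)] = 15
L_3(-3) = (-2)·(-3)·(-4)/[(3)·(2)·(1)] = -4
Sum: 0 + 9·(-20) + 5·(15) + (-6)·(-4) = -81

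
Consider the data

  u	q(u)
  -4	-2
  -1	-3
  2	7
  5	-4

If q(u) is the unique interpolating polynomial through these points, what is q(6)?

Evaluate each Lagrange basis at u = 6:
L_0(6) = (7)·(4)·(1)/[(-3)·(-6)·(-9)] = -14/81
L_1(6) = (10)·(4)·(1)/[(3)·(-3)·(-6)] = 20/27
L_2(6) = (10)·(7)·(1)/[(6)·(3)·(-3)] = -35/27
L_3(6) = (10)·(7)·(4)/[(9)·(6)·(3)] = 140/81
Sum: (-2)·(-14/81) + (-3)·(20/27) + 7·(-35/27) + (-4)·(140/81) = -1447/81

-1447/81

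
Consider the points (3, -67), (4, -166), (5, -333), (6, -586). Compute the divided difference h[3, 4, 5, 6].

-3

h[3,4] = (-166 - (-67)) / (4 - 3) = -99
h[4,5] = (-333 - (-166)) / (5 - 4) = -167
h[5,6] = (-586 - (-333)) / (6 - 5) = -253
h[3,4,5] = (-167 - (-99)) / (5 - 3) = -34
h[4,5,6] = (-253 - (-167)) / (6 - 4) = -43
h[3,4,5,6] = (-43 - (-34)) / (6 - 3) = -3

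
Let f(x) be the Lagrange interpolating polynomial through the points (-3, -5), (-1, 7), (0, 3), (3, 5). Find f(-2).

Evaluate each Lagrange basis at x = -2:
L_0(-2) = (-1)·(-2)·(-5)/[(-2)·(-3)·(-6)] = 5/18
L_1(-2) = (1)·(-2)·(-5)/[(2)·(-1)·(-4)] = 5/4
L_2(-2) = (1)·(-1)·(-5)/[(3)·(1)·(-3)] = -5/9
L_3(-2) = (1)·(-1)·(-2)/[(6)·(4)·(3)] = 1/36
Sum: (-5)·(5/18) + 7·(5/4) + 3·(-5/9) + 5·(1/36) = 35/6

35/6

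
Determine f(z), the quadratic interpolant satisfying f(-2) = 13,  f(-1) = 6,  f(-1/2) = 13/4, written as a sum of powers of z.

L_0(z) = (z + 1)(z + 1/2) / [3/2] = (2/3)z^2 + z + 1/3
L_1(z) = (z + 2)(z + 1/2) / [-1/2] = -2z^2 - 5z - 2
L_2(z) = (z + 2)(z + 1) / [3/4] = (4/3)z^2 + 4z + 8/3
f(z) = 13·L_0 + 6·L_1 + (13/4)·L_2
  13·L_0(z) = (26/3)z^2 + 13z + 13/3
  6·L_1(z) = -12z^2 - 30z - 12
  (13/4)·L_2(z) = (13/3)z^2 + 13z + 26/3
Adding term by term: z^2 - 4z + 1

f(z) = z^2 - 4z + 1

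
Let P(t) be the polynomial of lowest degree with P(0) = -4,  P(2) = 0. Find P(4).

Evaluate each Lagrange basis at t = 4:
L_0(4) = (2)/[(-2)] = -1
L_1(4) = (4)/[(2)] = 2
Sum: (-4)·(-1) + 0 = 4

4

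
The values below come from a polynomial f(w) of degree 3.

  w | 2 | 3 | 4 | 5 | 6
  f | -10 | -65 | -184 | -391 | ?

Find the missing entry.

The 4 known values determine f uniquely (degree ≤ 3).
Evaluate each Lagrange basis at w = 6:
L_0(6) = (3)·(2)·(1)/[(-1)·(-2)·(-3)] = -1
L_1(6) = (4)·(2)·(1)/[(1)·(-1)·(-2)] = 4
L_2(6) = (4)·(3)·(1)/[(2)·(1)·(-1)] = -6
L_3(6) = (4)·(3)·(2)/[(3)·(2)·(1)] = 4
Sum: (-10)·(-1) + (-65)·(4) + (-184)·(-6) + (-391)·(4) = -710

-710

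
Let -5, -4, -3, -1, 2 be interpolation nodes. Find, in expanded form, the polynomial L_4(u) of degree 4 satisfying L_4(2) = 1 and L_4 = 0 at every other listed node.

L_4(u) = (u + 5)(u + 4)(u + 3)(u + 1) / [(7)·(6)·(5)·(3)]
       = (u^4 + 13u^3 + 59u^2 + 107u + 60) / (630)

L_4(u) = (1/630)u^4 + (13/630)u^3 + (59/630)u^2 + (107/630)u + 2/21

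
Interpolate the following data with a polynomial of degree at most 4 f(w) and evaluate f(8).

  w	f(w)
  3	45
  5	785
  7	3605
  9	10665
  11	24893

6440

L_0(8) = (3)·(1)·(-1)·(-3)/[(-2)·(-4)·(-6)·(-8)] = 3/128
L_1(8) = (5)·(1)·(-1)·(-3)/[(2)·(-2)·(-4)·(-6)] = -5/32
L_2(8) = (5)·(3)·(-1)·(-3)/[(4)·(2)·(-2)·(-4)] = 45/64
L_3(8) = (5)·(3)·(1)·(-3)/[(6)·(4)·(2)·(-2)] = 15/32
L_4(8) = (5)·(3)·(1)·(-1)/[(8)·(6)·(4)·(2)] = -5/128
Sum: 45·(3/128) + 785·(-5/32) + 3605·(45/64) + 10665·(15/32) + 24893·(-5/128) = 6440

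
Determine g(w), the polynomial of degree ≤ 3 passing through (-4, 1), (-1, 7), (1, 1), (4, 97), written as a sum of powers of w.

Newton's divided differences:
g[-4,-1] = (7 - 1) / (-1 - (-4)) = 2
g[-1,1] = (1 - 7) / (1 - (-1)) = -3
g[1,4] = (97 - 1) / (4 - 1) = 32
g[-4,-1,1] = (-3 - 2) / (1 - (-4)) = -1
g[-1,1,4] = (32 - (-3)) / (4 - (-1)) = 7
g[-4,-1,1,4] = (7 - (-1)) / (4 - (-4)) = 1
g(w) = 1 + 2·(w + 4) + (-1)·(w + 4)(w + 1) + 1·(w + 4)(w + 1)(w - 1)
Expanding: g(w) = w^3 + 3w^2 - 4w + 1

g(w) = w^3 + 3w^2 - 4w + 1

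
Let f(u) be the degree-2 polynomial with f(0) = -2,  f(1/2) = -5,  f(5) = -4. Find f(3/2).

-137/15

Evaluate each Lagrange basis at u = 3/2:
L_0(3/2) = (1)·(-7/2)/[(-1/2)·(-5)] = -7/5
L_1(3/2) = (3/2)·(-7/2)/[(1/2)·(-9/2)] = 7/3
L_2(3/2) = (3/2)·(1)/[(5)·(9/2)] = 1/15
Sum: (-2)·(-7/5) + (-5)·(7/3) + (-4)·(1/15) = -137/15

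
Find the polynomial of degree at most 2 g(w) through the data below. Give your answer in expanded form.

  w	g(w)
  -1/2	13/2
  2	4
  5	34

L_0(w) = (w - 2)(w - 5) / [55/4] = (4/55)w^2 - (28/55)w + 8/11
L_1(w) = (w + 1/2)(w - 5) / [-15/2] = -(2/15)w^2 + (3/5)w + 1/3
L_2(w) = (w + 1/2)(w - 2) / [33/2] = (2/33)w^2 - (1/11)w - 2/33
g(w) = (13/2)·L_0 + 4·L_1 + 34·L_2
  (13/2)·L_0(w) = (26/55)w^2 - (182/55)w + 52/11
  4·L_1(w) = -(8/15)w^2 + (12/5)w + 4/3
  34·L_2(w) = (68/33)w^2 - (34/11)w - 68/33
Adding term by term: 2w^2 - 4w + 4

g(w) = 2w^2 - 4w + 4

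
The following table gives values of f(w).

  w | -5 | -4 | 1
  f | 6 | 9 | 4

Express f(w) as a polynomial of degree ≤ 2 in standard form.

f(w) = -(2/3)w^2 - 3w + 23/3

L_0(w) = (w + 4)(w - 1) / [6] = (1/6)w^2 + (1/2)w - 2/3
L_1(w) = (w + 5)(w - 1) / [-5] = -(1/5)w^2 - (4/5)w + 1
L_2(w) = (w + 5)(w + 4) / [30] = (1/30)w^2 + (3/10)w + 2/3
f(w) = 6·L_0 + 9·L_1 + 4·L_2
  6·L_0(w) = w^2 + 3w - 4
  9·L_1(w) = -(9/5)w^2 - (36/5)w + 9
  4·L_2(w) = (2/15)w^2 + (6/5)w + 8/3
Adding term by term: -(2/3)w^2 - 3w + 23/3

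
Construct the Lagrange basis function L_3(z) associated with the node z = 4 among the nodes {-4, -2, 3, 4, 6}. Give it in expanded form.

L_3(z) = -(1/96)z^4 + (1/32)z^3 + (7/24)z^2 - (3/8)z - 3/2

L_3(z) = (z + 4)(z + 2)(z - 3)(z - 6) / [(8)·(6)·(1)·(-2)]
       = (z^4 - 3z^3 - 28z^2 + 36z + 144) / (-96)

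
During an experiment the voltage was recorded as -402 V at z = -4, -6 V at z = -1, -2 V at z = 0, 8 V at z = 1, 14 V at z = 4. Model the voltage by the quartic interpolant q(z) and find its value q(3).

46

Evaluate each Lagrange basis at z = 3:
L_0(3) = (4)·(3)·(2)·(-1)/[(-3)·(-4)·(-5)·(-8)] = -1/20
L_1(3) = (7)·(3)·(2)·(-1)/[(3)·(-1)·(-2)·(-5)] = 7/5
L_2(3) = (7)·(4)·(2)·(-1)/[(4)·(1)·(-1)·(-4)] = -7/2
L_3(3) = (7)·(4)·(3)·(-1)/[(5)·(2)·(1)·(-3)] = 14/5
L_4(3) = (7)·(4)·(3)·(2)/[(8)·(5)·(4)·(3)] = 7/20
Sum: (-402)·(-1/20) + (-6)·(7/5) + (-2)·(-7/2) + 8·(14/5) + 14·(7/20) = 46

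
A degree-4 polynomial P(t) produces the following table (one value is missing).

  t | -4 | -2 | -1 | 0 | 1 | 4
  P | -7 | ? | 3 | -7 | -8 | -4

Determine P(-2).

The 5 known values determine P uniquely (degree ≤ 4).
L_0(-2) = (-1)·(-2)·(-3)·(-6)/[(-3)·(-4)·(-5)·(-8)] = 3/40
L_1(-2) = (2)·(-2)·(-3)·(-6)/[(3)·(-1)·(-2)·(-5)] = 12/5
L_2(-2) = (2)·(-1)·(-3)·(-6)/[(4)·(1)·(-1)·(-4)] = -9/4
L_3(-2) = (2)·(-1)·(-2)·(-6)/[(5)·(2)·(1)·(-3)] = 4/5
L_4(-2) = (2)·(-1)·(-2)·(-3)/[(8)·(5)·(4)·(3)] = -1/40
Sum: (-7)·(3/40) + 3·(12/5) + (-7)·(-9/4) + (-8)·(4/5) + (-4)·(-1/40) = 129/8

129/8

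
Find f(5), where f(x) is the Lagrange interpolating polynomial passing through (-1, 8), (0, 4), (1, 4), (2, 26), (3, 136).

Evaluate each Lagrange basis at x = 5:
L_0(5) = (5)·(4)·(3)·(2)/[(-1)·(-2)·(-3)·(-4)] = 5
L_1(5) = (6)·(4)·(3)·(2)/[(1)·(-1)·(-2)·(-3)] = -24
L_2(5) = (6)·(5)·(3)·(2)/[(2)·(1)·(-1)·(-2)] = 45
L_3(5) = (6)·(5)·(4)·(2)/[(3)·(2)·(1)·(-1)] = -40
L_4(5) = (6)·(5)·(4)·(3)/[(4)·(3)·(2)·(1)] = 15
Sum: 8·(5) + 4·(-24) + 4·(45) + 26·(-40) + 136·(15) = 1124

1124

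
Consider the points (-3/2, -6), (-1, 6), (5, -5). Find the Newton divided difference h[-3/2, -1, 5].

h[-3/2,-1] = (6 - (-6)) / (-1 - (-3/2)) = 24
h[-1,5] = (-5 - 6) / (5 - (-1)) = -11/6
h[-3/2,-1,5] = (-11/6 - 24) / (5 - (-3/2)) = -155/39

-155/39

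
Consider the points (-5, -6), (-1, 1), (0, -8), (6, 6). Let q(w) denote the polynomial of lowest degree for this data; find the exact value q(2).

Evaluate each Lagrange basis at w = 2:
L_0(2) = (3)·(2)·(-4)/[(-4)·(-5)·(-11)] = 6/55
L_1(2) = (7)·(2)·(-4)/[(4)·(-1)·(-7)] = -2
L_2(2) = (7)·(3)·(-4)/[(5)·(1)·(-6)] = 14/5
L_3(2) = (7)·(3)·(2)/[(11)·(7)·(6)] = 1/11
Sum: (-6)·(6/55) + 1·(-2) + (-8)·(14/5) + 6·(1/11) = -1348/55

-1348/55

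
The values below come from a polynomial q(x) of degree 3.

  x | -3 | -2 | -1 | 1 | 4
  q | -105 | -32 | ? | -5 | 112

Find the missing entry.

The 4 known values determine q uniquely (degree ≤ 3).
L_0(-1) = (1)·(-2)·(-5)/[(-1)·(-4)·(-7)] = -5/14
L_1(-1) = (2)·(-2)·(-5)/[(1)·(-3)·(-6)] = 10/9
L_2(-1) = (2)·(1)·(-5)/[(4)·(3)·(-3)] = 5/18
L_3(-1) = (2)·(1)·(-2)/[(7)·(6)·(3)] = -2/63
Sum: (-105)·(-5/14) + (-32)·(10/9) + (-5)·(5/18) + 112·(-2/63) = -3

-3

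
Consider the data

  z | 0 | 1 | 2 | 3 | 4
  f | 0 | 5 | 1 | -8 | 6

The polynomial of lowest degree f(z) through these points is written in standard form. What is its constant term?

0

Build the Lagrange basis polynomials:
L_0(z) = (z - 1)(z - 2)(z - 3)(z - 4) / [24] = (1/24)z^4 - (5/12)z^3 + (35/24)z^2 - (25/12)z + 1
L_1(z) = z(z - 2)(z - 3)(z - 4) / [-6] = -(1/6)z^4 + (3/2)z^3 - (13/3)z^2 + 4z
L_2(z) = z(z - 1)(z - 3)(z - 4) / [4] = (1/4)z^4 - 2z^3 + (19/4)z^2 - 3z
L_3(z) = z(z - 1)(z - 2)(z - 4) / [-6] = -(1/6)z^4 + (7/6)z^3 - (7/3)z^2 + (4/3)z
L_4(z) = z(z - 1)(z - 2)(z - 3) / [24] = (1/24)z^4 - (1/4)z^3 + (11/24)z^2 - (1/4)z
f(z) = 0·L_0 + 5·L_1 + 1·L_2 + (-8)·L_3 + 6·L_4
Only the constant term is needed; take it from each L_i and combine:
0·(1) + 5·(0) + 1·(0) + (-8)·(0) + 6·(0) = 0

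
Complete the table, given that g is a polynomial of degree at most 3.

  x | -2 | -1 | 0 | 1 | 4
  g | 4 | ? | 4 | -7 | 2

181/18

The 4 known values determine g uniquely (degree ≤ 3).
Evaluate each Lagrange basis at x = -1:
L_0(-1) = (-1)·(-2)·(-5)/[(-2)·(-3)·(-6)] = 5/18
L_1(-1) = (1)·(-2)·(-5)/[(2)·(-1)·(-4)] = 5/4
L_2(-1) = (1)·(-1)·(-5)/[(3)·(1)·(-3)] = -5/9
L_3(-1) = (1)·(-1)·(-2)/[(6)·(4)·(3)] = 1/36
Sum: 4·(5/18) + 4·(5/4) + (-7)·(-5/9) + 2·(1/36) = 181/18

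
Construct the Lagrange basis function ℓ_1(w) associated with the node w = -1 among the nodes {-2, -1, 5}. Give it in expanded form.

ℓ_1(w) = (w + 2)(w - 5) / [(1)·(-6)]
       = (w^2 - 3w - 10) / (-6)

ℓ_1(w) = -(1/6)w^2 + (1/2)w + 5/3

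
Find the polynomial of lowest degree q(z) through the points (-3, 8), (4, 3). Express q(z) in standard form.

q(z) = -(5/7)z + 41/7

L_0(z) = (z - 4) / [-7] = -(1/7)z + 4/7
L_1(z) = (z + 3) / [7] = (1/7)z + 3/7
q(z) = 8·L_0 + 3·L_1
  8·L_0(z) = -(8/7)z + 32/7
  3·L_1(z) = (3/7)z + 9/7
Adding term by term: -(5/7)z + 41/7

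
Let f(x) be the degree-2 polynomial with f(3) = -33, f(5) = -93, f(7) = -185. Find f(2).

Using Newton's divided-difference form:
f[3,5] = (-93 - (-33)) / (5 - 3) = -30
f[5,7] = (-185 - (-93)) / (7 - 5) = -46
f[3,5,7] = (-46 - (-30)) / (7 - 3) = -4
f(2) = -33 + (-30)·(-1) + (-4)·(-1)·(-3) = -15

-15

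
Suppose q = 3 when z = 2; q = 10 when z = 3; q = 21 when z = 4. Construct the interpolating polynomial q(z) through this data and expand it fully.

q(z) = 2z^2 - 3z + 1

Build the Lagrange basis polynomials:
L_0(z) = (z - 3)(z - 4) / [2] = (1/2)z^2 - (7/2)z + 6
L_1(z) = (z - 2)(z - 4) / [-1] = -z^2 + 6z - 8
L_2(z) = (z - 2)(z - 3) / [2] = (1/2)z^2 - (5/2)z + 3
q(z) = 3·L_0 + 10·L_1 + 21·L_2
  3·L_0(z) = (3/2)z^2 - (21/2)z + 18
  10·L_1(z) = -10z^2 + 60z - 80
  21·L_2(z) = (21/2)z^2 - (105/2)z + 63
Adding term by term: 2z^2 - 3z + 1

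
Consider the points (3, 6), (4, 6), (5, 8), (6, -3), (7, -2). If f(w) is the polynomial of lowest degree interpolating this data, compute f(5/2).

L_0(5/2) = (-3/2)·(-5/2)·(-7/2)·(-9/2)/[(-1)·(-2)·(-3)·(-4)] = 315/128
L_1(5/2) = (-1/2)·(-5/2)·(-7/2)·(-9/2)/[(1)·(-1)·(-2)·(-3)] = -105/32
L_2(5/2) = (-1/2)·(-3/2)·(-7/2)·(-9/2)/[(2)·(1)·(-1)·(-2)] = 189/64
L_3(5/2) = (-1/2)·(-3/2)·(-5/2)·(-9/2)/[(3)·(2)·(1)·(-1)] = -45/32
L_4(5/2) = (-1/2)·(-3/2)·(-5/2)·(-7/2)/[(4)·(3)·(2)·(1)] = 35/128
Sum: 6·(315/128) + 6·(-105/32) + 8·(189/64) + (-3)·(-45/32) + (-2)·(35/128) = 179/8

179/8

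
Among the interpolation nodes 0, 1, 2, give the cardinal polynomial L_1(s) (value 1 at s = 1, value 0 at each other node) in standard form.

L_1(s) = -s^2 + 2s

L_1(s) = s(s - 2) / [(1)·(-1)]
       = (s^2 - 2s) / (-1)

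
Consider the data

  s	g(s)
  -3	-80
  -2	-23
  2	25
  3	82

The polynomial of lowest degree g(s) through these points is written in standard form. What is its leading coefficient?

3

Build the Lagrange basis polynomials:
L_0(s) = (s + 2)(s - 2)(s - 3) / [-30] = -(1/30)s^3 + (1/10)s^2 + (2/15)s - 2/5
L_1(s) = (s + 3)(s - 2)(s - 3) / [20] = (1/20)s^3 - (1/10)s^2 - (9/20)s + 9/10
L_2(s) = (s + 3)(s + 2)(s - 3) / [-20] = -(1/20)s^3 - (1/10)s^2 + (9/20)s + 9/10
L_3(s) = (s + 3)(s + 2)(s - 2) / [30] = (1/30)s^3 + (1/10)s^2 - (2/15)s - 2/5
g(s) = (-80)·L_0 + (-23)·L_1 + 25·L_2 + 82·L_3
Only the coefficient of s^3 is needed; take it from each L_i and combine:
(-80)·(-1/30) + (-23)·(1/20) + 25·(-1/20) + 82·(1/30) = 3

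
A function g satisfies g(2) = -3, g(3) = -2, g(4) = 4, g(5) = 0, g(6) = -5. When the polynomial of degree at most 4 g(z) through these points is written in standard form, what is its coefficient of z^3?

L_0(z) = (z - 3)(z - 4)(z - 5)(z - 6) / [24] = (1/24)z^4 - (3/4)z^3 + (119/24)z^2 - (57/4)z + 15
L_1(z) = (z - 2)(z - 4)(z - 5)(z - 6) / [-6] = -(1/6)z^4 + (17/6)z^3 - (52/3)z^2 + (134/3)z - 40
L_2(z) = (z - 2)(z - 3)(z - 5)(z - 6) / [4] = (1/4)z^4 - 4z^3 + (91/4)z^2 - 54z + 45
L_3(z) = (z - 2)(z - 3)(z - 4)(z - 6) / [-6] = -(1/6)z^4 + (5/2)z^3 - (40/3)z^2 + 30z - 24
L_4(z) = (z - 2)(z - 3)(z - 4)(z - 5) / [24] = (1/24)z^4 - (7/12)z^3 + (71/24)z^2 - (77/12)z + 5
g(z) = (-3)·L_0 + (-2)·L_1 + 4·L_2 + 0·L_3 + (-5)·L_4
Only the coefficient of z^3 is needed; take it from each L_i and combine:
(-3)·(-3/4) + (-2)·(17/6) + 4·(-4) + 0·(5/2) + (-5)·(-7/12) = -33/2

-33/2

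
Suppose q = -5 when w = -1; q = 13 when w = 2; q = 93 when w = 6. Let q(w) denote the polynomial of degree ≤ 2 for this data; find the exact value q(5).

67

L_0(5) = (3)·(-1)/[(-3)·(-7)] = -1/7
L_1(5) = (6)·(-1)/[(3)·(-4)] = 1/2
L_2(5) = (6)·(3)/[(7)·(4)] = 9/14
Sum: (-5)·(-1/7) + 13·(1/2) + 93·(9/14) = 67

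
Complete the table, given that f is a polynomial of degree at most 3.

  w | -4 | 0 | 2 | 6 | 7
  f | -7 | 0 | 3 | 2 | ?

The 4 known values determine f uniquely (degree ≤ 3).
Evaluate each Lagrange basis at w = 7:
L_0(7) = (7)·(5)·(1)/[(-4)·(-6)·(-10)] = -7/48
L_1(7) = (11)·(5)·(1)/[(4)·(-2)·(-6)] = 55/48
L_2(7) = (11)·(7)·(1)/[(6)·(2)·(-4)] = -77/48
L_3(7) = (11)·(7)·(5)/[(10)·(6)·(4)] = 77/48
Sum: (-7)·(-7/48) + 0 + 3·(-77/48) + 2·(77/48) = -7/12

-7/12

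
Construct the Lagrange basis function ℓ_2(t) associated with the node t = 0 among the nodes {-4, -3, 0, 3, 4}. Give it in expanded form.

ℓ_2(t) = (t + 4)(t + 3)(t - 3)(t - 4) / [(4)·(3)·(-3)·(-4)]
       = (t^4 - 25t^2 + 144) / (144)

ℓ_2(t) = (1/144)t^4 - (25/144)t^2 + 1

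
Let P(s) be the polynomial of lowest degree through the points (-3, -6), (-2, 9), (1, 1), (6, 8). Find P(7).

42

Using Newton's divided-difference form:
P[-3,-2] = (9 - (-6)) / (-2 - (-3)) = 15
P[-2,1] = (1 - 9) / (1 - (-2)) = -8/3
P[1,6] = (8 - 1) / (6 - 1) = 7/5
P[-3,-2,1] = (-8/3 - 15) / (1 - (-3)) = -53/12
P[-2,1,6] = (7/5 - (-8/3)) / (6 - (-2)) = 61/120
P[-3,-2,1,6] = (61/120 - (-53/12)) / (6 - (-3)) = 197/360
P(7) = -6 + 15·(10) + (-53/12)·(10)·(9) + (197/360)·(10)·(9)·(6) = 42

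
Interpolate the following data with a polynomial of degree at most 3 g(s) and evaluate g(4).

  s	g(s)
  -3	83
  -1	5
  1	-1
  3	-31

-85

Evaluate each Lagrange basis at s = 4:
L_0(4) = (5)·(3)·(1)/[(-2)·(-4)·(-6)] = -5/16
L_1(4) = (7)·(3)·(1)/[(2)·(-2)·(-4)] = 21/16
L_2(4) = (7)·(5)·(1)/[(4)·(2)·(-2)] = -35/16
L_3(4) = (7)·(5)·(3)/[(6)·(4)·(2)] = 35/16
Sum: 83·(-5/16) + 5·(21/16) + (-1)·(-35/16) + (-31)·(35/16) = -85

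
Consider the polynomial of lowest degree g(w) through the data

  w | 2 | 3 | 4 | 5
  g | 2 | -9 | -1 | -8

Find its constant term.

217

Build the Lagrange basis polynomials:
L_0(w) = (w - 3)(w - 4)(w - 5) / [-6] = -(1/6)w^3 + 2w^2 - (47/6)w + 10
L_1(w) = (w - 2)(w - 4)(w - 5) / [2] = (1/2)w^3 - (11/2)w^2 + 19w - 20
L_2(w) = (w - 2)(w - 3)(w - 5) / [-2] = -(1/2)w^3 + 5w^2 - (31/2)w + 15
L_3(w) = (w - 2)(w - 3)(w - 4) / [6] = (1/6)w^3 - (3/2)w^2 + (13/3)w - 4
g(w) = 2·L_0 + (-9)·L_1 + (-1)·L_2 + (-8)·L_3
Only the constant term is needed; take it from each L_i and combine:
2·(10) + (-9)·(-20) + (-1)·(15) + (-8)·(-4) = 217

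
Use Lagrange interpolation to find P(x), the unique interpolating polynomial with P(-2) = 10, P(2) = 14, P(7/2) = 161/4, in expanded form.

P(x) = 3x^2 + x

Build the Lagrange basis polynomials:
L_0(x) = (x - 2)(x - 7/2) / [22] = (1/22)x^2 - (1/4)x + 7/22
L_1(x) = (x + 2)(x - 7/2) / [-6] = -(1/6)x^2 + (1/4)x + 7/6
L_2(x) = (x + 2)(x - 2) / [33/4] = (4/33)x^2 - 16/33
P(x) = 10·L_0 + 14·L_1 + (161/4)·L_2
  10·L_0(x) = (5/11)x^2 - (5/2)x + 35/11
  14·L_1(x) = -(7/3)x^2 + (7/2)x + 49/3
  (161/4)·L_2(x) = (161/33)x^2 - 644/33
Adding term by term: 3x^2 + x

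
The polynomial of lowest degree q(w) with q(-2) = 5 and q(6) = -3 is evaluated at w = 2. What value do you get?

L_0(2) = (-4)/[(-8)] = 1/2
L_1(2) = (4)/[(8)] = 1/2
Sum: 5·(1/2) + (-3)·(1/2) = 1

1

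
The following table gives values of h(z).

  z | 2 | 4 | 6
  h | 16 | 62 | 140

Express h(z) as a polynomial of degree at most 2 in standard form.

h(z) = 4z^2 - z + 2

Build the Lagrange basis polynomials:
L_0(z) = (z - 4)(z - 6) / [8] = (1/8)z^2 - (5/4)z + 3
L_1(z) = (z - 2)(z - 6) / [-4] = -(1/4)z^2 + 2z - 3
L_2(z) = (z - 2)(z - 4) / [8] = (1/8)z^2 - (3/4)z + 1
h(z) = 16·L_0 + 62·L_1 + 140·L_2
  16·L_0(z) = 2z^2 - 20z + 48
  62·L_1(z) = -(31/2)z^2 + 124z - 186
  140·L_2(z) = (35/2)z^2 - 105z + 140
Adding term by term: 4z^2 - z + 2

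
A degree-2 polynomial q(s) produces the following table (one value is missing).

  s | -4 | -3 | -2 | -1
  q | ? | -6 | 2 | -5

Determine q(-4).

The 3 known values determine q uniquely (degree ≤ 2).
L_0(-4) = (-2)·(-3)/[(-1)·(-2)] = 3
L_1(-4) = (-1)·(-3)/[(1)·(-1)] = -3
L_2(-4) = (-1)·(-2)/[(2)·(1)] = 1
Sum: (-6)·(3) + 2·(-3) + (-5)·(1) = -29

-29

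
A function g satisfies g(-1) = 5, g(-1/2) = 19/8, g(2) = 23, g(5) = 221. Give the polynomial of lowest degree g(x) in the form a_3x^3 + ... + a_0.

g(x) = x^3 + 4x^2 - x + 1

Newton's divided differences:
g[-1,-1/2] = (19/8 - 5) / (-1/2 - (-1)) = -21/4
g[-1/2,2] = (23 - 19/8) / (2 - (-1/2)) = 33/4
g[2,5] = (221 - 23) / (5 - 2) = 66
g[-1,-1/2,2] = (33/4 - (-21/4)) / (2 - (-1)) = 9/2
g[-1/2,2,5] = (66 - 33/4) / (5 - (-1/2)) = 21/2
g[-1,-1/2,2,5] = (21/2 - 9/2) / (5 - (-1)) = 1
g(x) = 5 + (-21/4)·(x + 1) + (9/2)·(x + 1)(x + 1/2) + 1·(x + 1)(x + 1/2)(x - 2)
Expanding: g(x) = x^3 + 4x^2 - x + 1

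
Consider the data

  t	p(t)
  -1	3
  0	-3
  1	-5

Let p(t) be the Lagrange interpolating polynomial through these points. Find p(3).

Evaluate each Lagrange basis at t = 3:
L_0(3) = (3)·(2)/[(-1)·(-2)] = 3
L_1(3) = (4)·(2)/[(1)·(-1)] = -8
L_2(3) = (4)·(3)/[(2)·(1)] = 6
Sum: 3·(3) + (-3)·(-8) + (-5)·(6) = 3

3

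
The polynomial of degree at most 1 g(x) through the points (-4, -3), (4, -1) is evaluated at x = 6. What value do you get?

Evaluate each Lagrange basis at x = 6:
L_0(6) = (2)/[(-8)] = -1/4
L_1(6) = (10)/[(8)] = 5/4
Sum: (-3)·(-1/4) + (-1)·(5/4) = -1/2

-1/2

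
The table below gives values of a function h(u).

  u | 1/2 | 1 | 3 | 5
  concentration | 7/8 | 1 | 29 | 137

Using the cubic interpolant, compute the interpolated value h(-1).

5

Evaluate each Lagrange basis at u = -1:
L_0(-1) = (-2)·(-4)·(-6)/[(-1/2)·(-5/2)·(-9/2)] = 128/15
L_1(-1) = (-3/2)·(-4)·(-6)/[(1/2)·(-2)·(-4)] = -9
L_2(-1) = (-3/2)·(-2)·(-6)/[(5/2)·(2)·(-2)] = 9/5
L_3(-1) = (-3/2)·(-2)·(-4)/[(9/2)·(4)·(2)] = -1/3
Sum: 7/8·(128/15) + 1·(-9) + 29·(9/5) + 137·(-1/3) = 5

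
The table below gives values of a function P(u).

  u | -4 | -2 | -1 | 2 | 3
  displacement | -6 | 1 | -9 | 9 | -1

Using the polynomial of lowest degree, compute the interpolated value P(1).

L_0(1) = (3)·(2)·(-1)·(-2)/[(-2)·(-3)·(-6)·(-7)] = 1/21
L_1(1) = (5)·(2)·(-1)·(-2)/[(2)·(-1)·(-4)·(-5)] = -1/2
L_2(1) = (5)·(3)·(-1)·(-2)/[(3)·(1)·(-3)·(-4)] = 5/6
L_3(1) = (5)·(3)·(2)·(-2)/[(6)·(4)·(3)·(-1)] = 5/6
L_4(1) = (5)·(3)·(2)·(-1)/[(7)·(5)·(4)·(1)] = -3/14
Sum: (-6)·(1/21) + 1·(-1/2) + (-9)·(5/6) + 9·(5/6) + (-1)·(-3/14) = -4/7

-4/7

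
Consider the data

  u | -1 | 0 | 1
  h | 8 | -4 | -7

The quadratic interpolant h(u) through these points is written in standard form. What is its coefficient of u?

-15/2

Build the Lagrange basis polynomials:
L_0(u) = u(u - 1) / [2] = (1/2)u^2 - (1/2)u
L_1(u) = (u + 1)(u - 1) / [-1] = -u^2 + 1
L_2(u) = (u + 1)u / [2] = (1/2)u^2 + (1/2)u
h(u) = 8·L_0 + (-4)·L_1 + (-7)·L_2
Only the coefficient of u is needed; take it from each L_i and combine:
8·(-1/2) + (-4)·(0) + (-7)·(1/2) = -15/2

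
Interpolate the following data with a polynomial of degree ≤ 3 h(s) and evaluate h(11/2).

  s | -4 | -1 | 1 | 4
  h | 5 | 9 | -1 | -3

Evaluate each Lagrange basis at s = 11/2:
L_0(11/2) = (13/2)·(9/2)·(3/2)/[(-3)·(-5)·(-8)] = -117/320
L_1(11/2) = (19/2)·(9/2)·(3/2)/[(3)·(-2)·(-5)] = 171/80
L_2(11/2) = (19/2)·(13/2)·(3/2)/[(5)·(2)·(-3)] = -247/80
L_3(11/2) = (19/2)·(13/2)·(9/2)/[(8)·(5)·(3)] = 741/320
Sum: 5·(-117/320) + 9·(171/80) + (-1)·(-247/80) + (-3)·(741/320) = 271/20

271/20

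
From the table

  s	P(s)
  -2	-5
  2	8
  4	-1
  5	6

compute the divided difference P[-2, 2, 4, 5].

41/56

P[-2,2] = (8 - (-5)) / (2 - (-2)) = 13/4
P[2,4] = (-1 - 8) / (4 - 2) = -9/2
P[4,5] = (6 - (-1)) / (5 - 4) = 7
P[-2,2,4] = (-9/2 - 13/4) / (4 - (-2)) = -31/24
P[2,4,5] = (7 - (-9/2)) / (5 - 2) = 23/6
P[-2,2,4,5] = (23/6 - (-31/24)) / (5 - (-2)) = 41/56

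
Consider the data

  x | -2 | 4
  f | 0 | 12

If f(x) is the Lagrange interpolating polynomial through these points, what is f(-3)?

-2

Evaluate each Lagrange basis at x = -3:
L_0(-3) = (-7)/[(-6)] = 7/6
L_1(-3) = (-1)/[(6)] = -1/6
Sum: 0 + 12·(-1/6) = -2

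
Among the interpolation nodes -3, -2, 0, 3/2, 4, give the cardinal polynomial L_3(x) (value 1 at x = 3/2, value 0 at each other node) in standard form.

L_3(x) = (x + 3)(x + 2)x(x - 4) / [(9/2)·(7/2)·(3/2)·(-5/2)]
       = (x^4 + x^3 - 14x^2 - 24x) / (-945/16)

L_3(x) = -(16/945)x^4 - (16/945)x^3 + (32/135)x^2 + (128/315)x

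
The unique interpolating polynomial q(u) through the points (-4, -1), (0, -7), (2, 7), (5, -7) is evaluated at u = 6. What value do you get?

-31

L_0(6) = (6)·(4)·(1)/[(-4)·(-6)·(-9)] = -1/9
L_1(6) = (10)·(4)·(1)/[(4)·(-2)·(-5)] = 1
L_2(6) = (10)·(6)·(1)/[(6)·(2)·(-3)] = -5/3
L_3(6) = (10)·(6)·(4)/[(9)·(5)·(3)] = 16/9
Sum: (-1)·(-1/9) + (-7)·(1) + 7·(-5/3) + (-7)·(16/9) = -31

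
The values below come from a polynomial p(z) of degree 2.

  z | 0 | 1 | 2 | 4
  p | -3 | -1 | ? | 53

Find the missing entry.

The 3 known values determine p uniquely (degree ≤ 2).
Evaluate each Lagrange basis at z = 2:
L_0(2) = (1)·(-2)/[(-1)·(-4)] = -1/2
L_1(2) = (2)·(-2)/[(1)·(-3)] = 4/3
L_2(2) = (2)·(1)/[(4)·(3)] = 1/6
Sum: (-3)·(-1/2) + (-1)·(4/3) + 53·(1/6) = 9

9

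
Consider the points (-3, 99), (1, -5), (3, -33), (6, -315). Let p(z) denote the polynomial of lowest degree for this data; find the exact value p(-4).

Using Newton's divided-difference form:
p[-3,1] = (-5 - 99) / (1 - (-3)) = -26
p[1,3] = (-33 - (-5)) / (3 - 1) = -14
p[3,6] = (-315 - (-33)) / (6 - 3) = -94
p[-3,1,3] = (-14 - (-26)) / (3 - (-3)) = 2
p[1,3,6] = (-94 - (-14)) / (6 - 1) = -16
p[-3,1,3,6] = (-16 - 2) / (6 - (-3)) = -2
p(-4) = 99 + (-26)·(-1) + 2·(-1)·(-5) + (-2)·(-1)·(-5)·(-7) = 205

205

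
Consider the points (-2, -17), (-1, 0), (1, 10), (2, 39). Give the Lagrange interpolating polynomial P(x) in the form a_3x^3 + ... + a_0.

Build the Lagrange basis polynomials:
L_0(x) = (x + 1)(x - 1)(x - 2) / [-12] = -(1/12)x^3 + (1/6)x^2 + (1/12)x - 1/6
L_1(x) = (x + 2)(x - 1)(x - 2) / [6] = (1/6)x^3 - (1/6)x^2 - (2/3)x + 2/3
L_2(x) = (x + 2)(x + 1)(x - 2) / [-6] = -(1/6)x^3 - (1/6)x^2 + (2/3)x + 2/3
L_3(x) = (x + 2)(x + 1)(x - 1) / [12] = (1/12)x^3 + (1/6)x^2 - (1/12)x - 1/6
P(x) = (-17)·L_0 + 0·L_1 + 10·L_2 + 39·L_3
  (-17)·L_0(x) = (17/12)x^3 - (17/6)x^2 - (17/12)x + 17/6
  0·L_1(x) = 0
  10·L_2(x) = -(5/3)x^3 - (5/3)x^2 + (20/3)x + 20/3
  39·L_3(x) = (13/4)x^3 + (13/2)x^2 - (13/4)x - 13/2
Adding term by term: 3x^3 + 2x^2 + 2x + 3

P(x) = 3x^3 + 2x^2 + 2x + 3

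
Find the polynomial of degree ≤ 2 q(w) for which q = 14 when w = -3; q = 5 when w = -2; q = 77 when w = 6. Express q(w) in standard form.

Newton's divided differences:
q[-3,-2] = (5 - 14) / (-2 - (-3)) = -9
q[-2,6] = (77 - 5) / (6 - (-2)) = 9
q[-3,-2,6] = (9 - (-9)) / (6 - (-3)) = 2
q(w) = 14 + (-9)·(w + 3) + 2·(w + 3)(w + 2)
Expanding: q(w) = 2w^2 + w - 1

q(w) = 2w^2 + w - 1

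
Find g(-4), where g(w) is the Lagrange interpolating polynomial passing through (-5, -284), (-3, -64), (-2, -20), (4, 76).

-148

L_0(-4) = (-1)·(-2)·(-8)/[(-2)·(-3)·(-9)] = 8/27
L_1(-4) = (1)·(-2)·(-8)/[(2)·(-1)·(-7)] = 8/7
L_2(-4) = (1)·(-1)·(-8)/[(3)·(1)·(-6)] = -4/9
L_3(-4) = (1)·(-1)·(-2)/[(9)·(7)·(6)] = 1/189
Sum: (-284)·(8/27) + (-64)·(8/7) + (-20)·(-4/9) + 76·(1/189) = -148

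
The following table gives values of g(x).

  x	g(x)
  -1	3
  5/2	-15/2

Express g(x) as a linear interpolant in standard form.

g(x) = -3x

Build the Lagrange basis polynomials:
L_0(x) = (x - 5/2) / [-7/2] = -(2/7)x + 5/7
L_1(x) = (x + 1) / [7/2] = (2/7)x + 2/7
g(x) = 3·L_0 + (-15/2)·L_1
  3·L_0(x) = -(6/7)x + 15/7
  (-15/2)·L_1(x) = -(15/7)x - 15/7
Adding term by term: -3x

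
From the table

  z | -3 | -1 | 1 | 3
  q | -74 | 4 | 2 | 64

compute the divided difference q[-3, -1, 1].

-10

q[-3,-1] = (4 - (-74)) / (-1 - (-3)) = 39
q[-1,1] = (2 - 4) / (1 - (-1)) = -1
q[-3,-1,1] = (-1 - 39) / (1 - (-3)) = -10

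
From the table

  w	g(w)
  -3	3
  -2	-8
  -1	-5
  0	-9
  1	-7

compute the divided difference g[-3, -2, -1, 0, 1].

17/12

g[-3,-2] = (-8 - 3) / (-2 - (-3)) = -11
g[-2,-1] = (-5 - (-8)) / (-1 - (-2)) = 3
g[-1,0] = (-9 - (-5)) / (0 - (-1)) = -4
g[0,1] = (-7 - (-9)) / (1 - 0) = 2
g[-3,-2,-1] = (3 - (-11)) / (-1 - (-3)) = 7
g[-2,-1,0] = (-4 - 3) / (0 - (-2)) = -7/2
g[-1,0,1] = (2 - (-4)) / (1 - (-1)) = 3
g[-3,-2,-1,0] = (-7/2 - 7) / (0 - (-3)) = -7/2
g[-2,-1,0,1] = (3 - (-7/2)) / (1 - (-2)) = 13/6
g[-3,-2,-1,0,1] = (13/6 - (-7/2)) / (1 - (-3)) = 17/12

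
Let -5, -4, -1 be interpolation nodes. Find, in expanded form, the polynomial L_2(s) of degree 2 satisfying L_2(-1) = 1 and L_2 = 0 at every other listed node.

L_2(s) = (1/12)s^2 + (3/4)s + 5/3

L_2(s) = (s + 5)(s + 4) / [(4)·(3)]
       = (s^2 + 9s + 20) / (12)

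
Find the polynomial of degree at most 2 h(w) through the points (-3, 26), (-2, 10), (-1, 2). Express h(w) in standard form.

h(w) = 4w^2 + 4w + 2

Build the Lagrange basis polynomials:
L_0(w) = (w + 2)(w + 1) / [2] = (1/2)w^2 + (3/2)w + 1
L_1(w) = (w + 3)(w + 1) / [-1] = -w^2 - 4w - 3
L_2(w) = (w + 3)(w + 2) / [2] = (1/2)w^2 + (5/2)w + 3
h(w) = 26·L_0 + 10·L_1 + 2·L_2
  26·L_0(w) = 13w^2 + 39w + 26
  10·L_1(w) = -10w^2 - 40w - 30
  2·L_2(w) = w^2 + 5w + 6
Adding term by term: 4w^2 + 4w + 2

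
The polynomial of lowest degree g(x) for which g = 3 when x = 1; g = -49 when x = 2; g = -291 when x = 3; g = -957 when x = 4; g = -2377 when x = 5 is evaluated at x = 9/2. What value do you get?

Evaluate each Lagrange basis at x = 9/2:
L_0(9/2) = (5/2)·(3/2)·(1/2)·(-1/2)/[(-1)·(-2)·(-3)·(-4)] = -5/128
L_1(9/2) = (7/2)·(3/2)·(1/2)·(-1/2)/[(1)·(-1)·(-2)·(-3)] = 7/32
L_2(9/2) = (7/2)·(5/2)·(1/2)·(-1/2)/[(2)·(1)·(-1)·(-2)] = -35/64
L_3(9/2) = (7/2)·(5/2)·(3/2)·(-1/2)/[(3)·(2)·(1)·(-1)] = 35/32
L_4(9/2) = (7/2)·(5/2)·(3/2)·(1/2)/[(4)·(3)·(2)·(1)] = 35/128
Sum: 3·(-5/128) + (-49)·(7/32) + (-291)·(-35/64) + (-957)·(35/32) + (-2377)·(35/128) = -12387/8

-12387/8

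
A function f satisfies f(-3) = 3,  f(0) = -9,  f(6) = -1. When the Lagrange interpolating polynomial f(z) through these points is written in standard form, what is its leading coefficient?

Build the Lagrange basis polynomials:
L_0(z) = z(z - 6) / [27] = (1/27)z^2 - (2/9)z
L_1(z) = (z + 3)(z - 6) / [-18] = -(1/18)z^2 + (1/6)z + 1
L_2(z) = (z + 3)z / [54] = (1/54)z^2 + (1/18)z
f(z) = 3·L_0 + (-9)·L_1 + (-1)·L_2
Only the coefficient of z^2 is needed; take it from each L_i and combine:
3·(1/27) + (-9)·(-1/18) + (-1)·(1/54) = 16/27

16/27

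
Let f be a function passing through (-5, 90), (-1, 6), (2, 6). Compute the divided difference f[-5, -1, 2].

3

f[-5,-1] = (6 - 90) / (-1 - (-5)) = -21
f[-1,2] = (6 - 6) / (2 - (-1)) = 0
f[-5,-1,2] = (0 - (-21)) / (2 - (-5)) = 3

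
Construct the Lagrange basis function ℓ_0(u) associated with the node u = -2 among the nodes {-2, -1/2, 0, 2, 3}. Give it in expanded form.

ℓ_0(u) = (u + 1/2)u(u - 2)(u - 3) / [(-3/2)·(-2)·(-4)·(-5)]
       = (u^4 - (9/2)u^3 + (7/2)u^2 + 3u) / (60)

ℓ_0(u) = (1/60)u^4 - (3/40)u^3 + (7/120)u^2 + (1/20)u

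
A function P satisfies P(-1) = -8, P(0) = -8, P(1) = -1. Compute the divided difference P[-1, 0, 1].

P[-1,0] = (-8 - (-8)) / (0 - (-1)) = 0
P[0,1] = (-1 - (-8)) / (1 - 0) = 7
P[-1,0,1] = (7 - 0) / (1 - (-1)) = 7/2

7/2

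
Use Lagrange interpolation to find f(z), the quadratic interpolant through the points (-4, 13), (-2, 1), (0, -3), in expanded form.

Build the Lagrange basis polynomials:
L_0(z) = (z + 2)z / [8] = (1/8)z^2 + (1/4)z
L_1(z) = (z + 4)z / [-4] = -(1/4)z^2 - z
L_2(z) = (z + 4)(z + 2) / [8] = (1/8)z^2 + (3/4)z + 1
f(z) = 13·L_0 + 1·L_1 + (-3)·L_2
  13·L_0(z) = (13/8)z^2 + (13/4)z
  1·L_1(z) = -(1/4)z^2 - z
  (-3)·L_2(z) = -(3/8)z^2 - (9/4)z - 3
Adding term by term: z^2 - 3

f(z) = z^2 - 3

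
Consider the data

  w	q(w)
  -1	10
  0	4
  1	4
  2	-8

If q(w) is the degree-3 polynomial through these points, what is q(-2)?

L_0(-2) = (-2)·(-3)·(-4)/[(-1)·(-2)·(-3)] = 4
L_1(-2) = (-1)·(-3)·(-4)/[(1)·(-1)·(-2)] = -6
L_2(-2) = (-1)·(-2)·(-4)/[(2)·(1)·(-1)] = 4
L_3(-2) = (-1)·(-2)·(-3)/[(3)·(2)·(1)] = -1
Sum: 10·(4) + 4·(-6) + 4·(4) + (-8)·(-1) = 40

40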